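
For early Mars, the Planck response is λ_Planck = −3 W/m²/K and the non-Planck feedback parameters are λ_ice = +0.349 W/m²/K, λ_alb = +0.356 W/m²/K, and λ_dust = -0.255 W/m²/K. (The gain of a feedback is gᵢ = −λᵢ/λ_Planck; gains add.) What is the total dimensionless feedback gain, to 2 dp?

Convert to gains: g_ice = 0.349/3 = 0.1163; g_alb = 0.356/3 = 0.1187; g_dust = -0.255/3 = -0.085.
Total gain g = 0.15.

0.15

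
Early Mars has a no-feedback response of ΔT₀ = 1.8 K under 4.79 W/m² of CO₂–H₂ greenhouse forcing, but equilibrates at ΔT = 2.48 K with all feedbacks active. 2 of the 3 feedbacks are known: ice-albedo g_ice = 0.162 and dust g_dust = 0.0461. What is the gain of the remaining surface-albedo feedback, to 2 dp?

0.07

Amplification A = ΔT/ΔT₀ = 2.48/1.8 = 1.378.
Total gain g = 1 − 1/A = 1 − 1/1.378 = 0.2743.
Known gains sum to 0.162 + 0.0461 = 0.2081.
g_alb = 0.2743 − 0.2081 = 0.07.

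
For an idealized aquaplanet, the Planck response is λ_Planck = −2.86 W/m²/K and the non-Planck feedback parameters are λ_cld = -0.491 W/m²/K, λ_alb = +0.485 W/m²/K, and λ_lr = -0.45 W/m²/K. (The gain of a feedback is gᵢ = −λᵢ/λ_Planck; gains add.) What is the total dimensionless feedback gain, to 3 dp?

Convert to gains: g_cld = -0.491/2.86 = -0.1717; g_alb = 0.485/2.86 = 0.1696; g_lr = -0.45/2.86 = -0.1573.
Total gain g = -0.1594.

-0.159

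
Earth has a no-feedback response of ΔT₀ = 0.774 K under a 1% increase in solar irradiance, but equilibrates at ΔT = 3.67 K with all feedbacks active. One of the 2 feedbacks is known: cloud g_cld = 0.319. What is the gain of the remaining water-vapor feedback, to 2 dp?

0.47

Amplification A = ΔT/ΔT₀ = 3.67/0.774 = 4.742.
Total gain g = 1 − 1/A = 1 − 1/4.742 = 0.7891.
The known gain is 0.319.
g_wv = 0.7891 − 0.319 = 0.47.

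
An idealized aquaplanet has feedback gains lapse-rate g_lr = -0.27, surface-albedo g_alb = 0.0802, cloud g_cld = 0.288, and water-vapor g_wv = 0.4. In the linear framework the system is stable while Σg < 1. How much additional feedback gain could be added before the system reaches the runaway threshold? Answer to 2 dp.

0.50

Current total gain = -0.27 + 0.0802 + 0.288 + 0.4 = 0.4982.
Margin to runaway = 1 − 0.4982 = 0.50.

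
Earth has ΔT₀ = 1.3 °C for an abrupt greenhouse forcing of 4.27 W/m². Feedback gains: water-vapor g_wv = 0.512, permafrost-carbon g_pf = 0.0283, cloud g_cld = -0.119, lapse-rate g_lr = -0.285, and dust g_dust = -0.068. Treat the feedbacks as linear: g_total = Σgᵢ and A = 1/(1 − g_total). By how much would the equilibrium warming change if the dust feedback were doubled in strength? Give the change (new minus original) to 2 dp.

-0.09 °C

Original: g = 0.0683, ΔT = 1.3/(1−0.0683) = 1.3953 °C.
With doubled dust: g' = 0.0003, ΔT' = 1.3/(1−0.0003) = 1.3004 °C.
Change = 1.3004 − 1.3953 = -0.09 °C.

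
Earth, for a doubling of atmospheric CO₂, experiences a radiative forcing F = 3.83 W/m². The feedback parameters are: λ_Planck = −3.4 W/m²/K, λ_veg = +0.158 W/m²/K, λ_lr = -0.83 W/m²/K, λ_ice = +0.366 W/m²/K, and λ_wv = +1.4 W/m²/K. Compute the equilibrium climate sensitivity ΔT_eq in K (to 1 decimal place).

Net feedback parameter λ = (−3.4) + (+0.158) + (-0.83) + (+0.366) + (+1.4) = -2.306 W/m²/K.
ΔT = −F/λ = −3.83/(-2.306) = 1.7 K.

1.7 K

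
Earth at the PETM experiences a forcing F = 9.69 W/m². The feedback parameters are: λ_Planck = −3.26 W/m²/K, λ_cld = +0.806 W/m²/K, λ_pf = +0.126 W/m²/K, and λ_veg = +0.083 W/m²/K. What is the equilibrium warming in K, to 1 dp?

Net feedback parameter λ = (−3.26) + (+0.806) + (+0.126) + (+0.083) = -2.245 W/m²/K.
ΔT = −F/λ = −9.69/(-2.245) = 4.3 K.

4.3 K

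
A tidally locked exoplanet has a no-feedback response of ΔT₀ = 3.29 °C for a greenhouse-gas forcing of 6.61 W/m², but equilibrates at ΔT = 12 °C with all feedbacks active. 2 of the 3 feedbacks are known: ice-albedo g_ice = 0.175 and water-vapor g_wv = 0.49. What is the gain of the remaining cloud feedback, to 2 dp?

0.06

Amplification A = ΔT/ΔT₀ = 12/3.29 = 3.647.
Total gain g = 1 − 1/A = 1 − 1/3.647 = 0.7258.
Known gains sum to 0.175 + 0.49 = 0.665.
g_cld = 0.7258 − 0.665 = 0.06.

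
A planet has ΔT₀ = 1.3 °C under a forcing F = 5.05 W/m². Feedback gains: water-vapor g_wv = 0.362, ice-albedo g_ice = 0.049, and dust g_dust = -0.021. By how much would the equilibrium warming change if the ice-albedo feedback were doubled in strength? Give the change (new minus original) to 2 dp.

0.19 °C

Original: g = 0.39, ΔT = 1.3/(1−0.39) = 2.1311 °C.
With doubled ice-albedo: g' = 0.439, ΔT' = 1.3/(1−0.439) = 2.3173 °C.
Change = 2.3173 − 2.1311 = 0.19 °C.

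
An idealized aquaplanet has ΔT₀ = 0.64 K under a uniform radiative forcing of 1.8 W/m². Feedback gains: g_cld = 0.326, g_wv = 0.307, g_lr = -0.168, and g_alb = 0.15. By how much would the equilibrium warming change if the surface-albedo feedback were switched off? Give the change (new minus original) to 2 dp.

Original: g = 0.615, ΔT = 0.64/(1−0.615) = 1.6623 K.
Without surface-albedo: g' = 0.465, ΔT' = 0.64/(1−0.465) = 1.1963 K.
Change = 1.1963 − 1.6623 = -0.47 K.

-0.47 K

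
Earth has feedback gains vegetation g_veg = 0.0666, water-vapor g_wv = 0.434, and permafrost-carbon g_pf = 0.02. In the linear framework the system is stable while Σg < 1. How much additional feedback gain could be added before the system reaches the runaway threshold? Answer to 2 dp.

0.48

Current total gain = 0.0666 + 0.434 + 0.02 = 0.5206.
Margin to runaway = 1 − 0.5206 = 0.48.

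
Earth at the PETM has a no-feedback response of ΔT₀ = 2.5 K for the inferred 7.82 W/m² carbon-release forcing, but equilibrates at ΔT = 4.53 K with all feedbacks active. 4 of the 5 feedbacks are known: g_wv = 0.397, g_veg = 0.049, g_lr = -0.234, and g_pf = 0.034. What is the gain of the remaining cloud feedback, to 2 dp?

0.20

Amplification A = ΔT/ΔT₀ = 4.53/2.5 = 1.812.
Total gain g = 1 − 1/A = 1 − 1/1.812 = 0.4481.
Known gains sum to 0.397 + 0.049 − 0.234 + 0.034 = 0.246.
g_cld = 0.4481 − 0.246 = 0.20.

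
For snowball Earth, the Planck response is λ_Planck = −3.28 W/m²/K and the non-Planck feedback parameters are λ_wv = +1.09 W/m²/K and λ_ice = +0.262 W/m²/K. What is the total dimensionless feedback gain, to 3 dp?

0.412

Convert to gains: g_wv = 1.09/3.28 = 0.3323; g_ice = 0.262/3.28 = 0.07988.
Total gain g = 0.41218.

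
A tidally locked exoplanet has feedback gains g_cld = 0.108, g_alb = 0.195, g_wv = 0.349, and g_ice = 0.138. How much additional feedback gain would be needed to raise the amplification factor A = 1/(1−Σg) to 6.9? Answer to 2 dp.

Current total gain = 0.79.
Target gain for A = 6.9: g* = 1 − 1/6.9 = 0.8551.
Additional gain needed = 0.8551 − 0.79 = 0.07.

0.07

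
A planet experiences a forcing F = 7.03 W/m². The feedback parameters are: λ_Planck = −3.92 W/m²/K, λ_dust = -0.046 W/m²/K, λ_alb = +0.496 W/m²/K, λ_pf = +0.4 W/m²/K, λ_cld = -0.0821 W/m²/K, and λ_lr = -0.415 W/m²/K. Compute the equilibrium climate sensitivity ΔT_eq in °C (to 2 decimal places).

1.97 °C

Net feedback parameter λ = (−3.92) + (-0.046) + (+0.496) + (+0.4) + (-0.0821) + (-0.415) = -3.5671 W/m²/K.
ΔT = −F/λ = −7.03/(-3.5671) = 1.97 °C.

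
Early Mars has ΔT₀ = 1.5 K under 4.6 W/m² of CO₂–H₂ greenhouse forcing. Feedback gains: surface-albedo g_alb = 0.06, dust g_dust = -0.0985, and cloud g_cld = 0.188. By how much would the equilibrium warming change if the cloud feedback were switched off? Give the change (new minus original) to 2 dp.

Original: g = 0.1495, ΔT = 1.5/(1−0.1495) = 1.7637 K.
Without cloud: g' = -0.0385, ΔT' = 1.5/(1+0.0385) = 1.4444 K.
Change = 1.4444 − 1.7637 = -0.32 K.

-0.32 K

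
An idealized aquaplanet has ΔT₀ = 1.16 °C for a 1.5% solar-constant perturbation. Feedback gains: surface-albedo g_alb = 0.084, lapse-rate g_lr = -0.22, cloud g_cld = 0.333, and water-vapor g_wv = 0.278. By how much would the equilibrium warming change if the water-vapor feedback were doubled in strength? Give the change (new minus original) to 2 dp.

Original: g = 0.475, ΔT = 1.16/(1−0.475) = 2.2095 °C.
With doubled water-vapor: g' = 0.753, ΔT' = 1.16/(1−0.753) = 4.6964 °C.
Change = 4.6964 − 2.2095 = 2.49 °C.

2.49 °C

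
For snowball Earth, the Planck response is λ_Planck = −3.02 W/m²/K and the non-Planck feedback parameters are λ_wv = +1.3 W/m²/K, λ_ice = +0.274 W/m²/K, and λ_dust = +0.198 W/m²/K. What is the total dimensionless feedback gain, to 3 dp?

0.587

Convert to gains: g_wv = 1.3/3.02 = 0.4305; g_ice = 0.274/3.02 = 0.09073; g_dust = 0.198/3.02 = 0.06556.
Total gain g = 0.58679.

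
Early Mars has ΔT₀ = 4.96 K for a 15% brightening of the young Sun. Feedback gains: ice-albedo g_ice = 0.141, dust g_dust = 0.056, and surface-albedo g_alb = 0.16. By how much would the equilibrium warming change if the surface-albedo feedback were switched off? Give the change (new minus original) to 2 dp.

-1.54 K

Original: g = 0.357, ΔT = 4.96/(1−0.357) = 7.7138 K.
Without surface-albedo: g' = 0.197, ΔT' = 4.96/(1−0.197) = 6.1768 K.
Change = 6.1768 − 7.7138 = -1.54 K.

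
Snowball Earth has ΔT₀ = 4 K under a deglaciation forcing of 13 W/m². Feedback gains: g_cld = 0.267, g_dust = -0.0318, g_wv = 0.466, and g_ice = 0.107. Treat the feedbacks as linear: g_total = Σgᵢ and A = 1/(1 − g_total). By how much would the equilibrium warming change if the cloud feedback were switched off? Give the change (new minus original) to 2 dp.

-12.14 K

Original: g = 0.8082, ΔT = 4/(1−0.8082) = 20.8551 K.
Without cloud: g' = 0.5412, ΔT' = 4/(1−0.5412) = 8.7184 K.
Change = 8.7184 − 20.8551 = -12.14 K.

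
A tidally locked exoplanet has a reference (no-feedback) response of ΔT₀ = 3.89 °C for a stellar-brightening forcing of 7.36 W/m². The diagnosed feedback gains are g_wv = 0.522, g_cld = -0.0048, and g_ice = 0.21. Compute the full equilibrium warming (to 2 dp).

Total gain g = 0.522 − 0.0048 + 0.21 = 0.7272.
Amplification A = 1/(1 − 0.7272) = 3.666.
ΔT = 3.89 × 3.666 = 14.26 °C.

14.26 °C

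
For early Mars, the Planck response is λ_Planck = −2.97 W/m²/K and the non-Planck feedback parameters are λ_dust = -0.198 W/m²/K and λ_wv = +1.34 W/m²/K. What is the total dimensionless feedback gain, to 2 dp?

Convert to gains: g_dust = -0.198/2.97 = -0.06667; g_wv = 1.34/2.97 = 0.4512.
Total gain g = 0.38453.

0.38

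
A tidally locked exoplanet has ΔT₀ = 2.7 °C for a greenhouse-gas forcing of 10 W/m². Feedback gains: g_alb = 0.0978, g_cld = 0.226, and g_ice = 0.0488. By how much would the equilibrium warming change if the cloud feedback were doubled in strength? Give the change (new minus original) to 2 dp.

2.42 °C

Original: g = 0.3726, ΔT = 2.7/(1−0.3726) = 4.3035 °C.
With doubled cloud: g' = 0.5986, ΔT' = 2.7/(1−0.5986) = 6.7265 °C.
Change = 6.7265 − 4.3035 = 2.42 °C.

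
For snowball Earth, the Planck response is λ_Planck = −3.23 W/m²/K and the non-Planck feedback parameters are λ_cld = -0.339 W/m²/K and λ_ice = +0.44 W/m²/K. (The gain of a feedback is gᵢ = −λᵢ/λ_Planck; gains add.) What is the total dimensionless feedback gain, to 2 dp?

0.03

Convert to gains: g_cld = -0.339/3.23 = -0.105; g_ice = 0.44/3.23 = 0.1362.
Total gain g = 0.0312.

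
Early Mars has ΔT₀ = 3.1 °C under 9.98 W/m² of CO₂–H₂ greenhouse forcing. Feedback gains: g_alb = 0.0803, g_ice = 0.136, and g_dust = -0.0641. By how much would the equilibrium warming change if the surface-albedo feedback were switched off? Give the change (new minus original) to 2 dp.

Original: g = 0.1522, ΔT = 3.1/(1−0.1522) = 3.6565 °C.
Without surface-albedo: g' = 0.0719, ΔT' = 3.1/(1−0.0719) = 3.3402 °C.
Change = 3.3402 − 3.6565 = -0.32 °C.

-0.32 °C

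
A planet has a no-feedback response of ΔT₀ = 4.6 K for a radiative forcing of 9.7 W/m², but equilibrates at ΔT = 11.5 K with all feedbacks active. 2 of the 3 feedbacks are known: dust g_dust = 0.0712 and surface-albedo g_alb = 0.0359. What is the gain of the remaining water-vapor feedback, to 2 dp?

Amplification A = ΔT/ΔT₀ = 11.5/4.6 = 2.5.
Total gain g = 1 − 1/A = 1 − 1/2.5 = 0.6.
Known gains sum to 0.0712 + 0.0359 = 0.1071.
g_wv = 0.6 − 0.1071 = 0.49.

0.49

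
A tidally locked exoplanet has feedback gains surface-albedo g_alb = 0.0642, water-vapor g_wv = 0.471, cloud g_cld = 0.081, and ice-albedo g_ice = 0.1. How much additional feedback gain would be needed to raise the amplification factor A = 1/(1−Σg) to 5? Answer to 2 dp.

0.08

Current total gain = 0.7162.
Target gain for A = 5: g* = 1 − 1/5 = 0.8.
Additional gain needed = 0.8 − 0.7162 = 0.08.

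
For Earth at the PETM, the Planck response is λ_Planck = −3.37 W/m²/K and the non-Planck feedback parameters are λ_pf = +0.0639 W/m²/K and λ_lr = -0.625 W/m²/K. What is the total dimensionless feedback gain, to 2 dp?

-0.17

Convert to gains: g_pf = 0.0639/3.37 = 0.01896; g_lr = -0.625/3.37 = -0.1855.
Total gain g = -0.16654.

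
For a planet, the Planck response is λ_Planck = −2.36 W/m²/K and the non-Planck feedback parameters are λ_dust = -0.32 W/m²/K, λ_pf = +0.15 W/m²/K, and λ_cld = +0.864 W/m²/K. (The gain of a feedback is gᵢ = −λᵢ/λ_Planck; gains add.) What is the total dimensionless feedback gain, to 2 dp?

Convert to gains: g_dust = -0.32/2.36 = -0.1356; g_pf = 0.15/2.36 = 0.06356; g_cld = 0.864/2.36 = 0.3661.
Total gain g = 0.29406.

0.29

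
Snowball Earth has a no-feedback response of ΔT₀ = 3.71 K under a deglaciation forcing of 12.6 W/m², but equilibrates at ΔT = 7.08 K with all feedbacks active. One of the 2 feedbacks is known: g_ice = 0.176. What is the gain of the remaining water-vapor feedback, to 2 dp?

0.30

Amplification A = ΔT/ΔT₀ = 7.08/3.71 = 1.908.
Total gain g = 1 − 1/A = 1 − 1/1.908 = 0.4759.
The known gain is 0.176.
g_wv = 0.4759 − 0.176 = 0.30.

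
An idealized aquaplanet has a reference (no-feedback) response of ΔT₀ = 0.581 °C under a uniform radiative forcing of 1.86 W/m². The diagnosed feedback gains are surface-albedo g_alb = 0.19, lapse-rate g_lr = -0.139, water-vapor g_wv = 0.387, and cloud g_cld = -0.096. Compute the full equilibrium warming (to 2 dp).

Total gain g = 0.19 − 0.139 + 0.387 − 0.096 = 0.342.
Amplification A = 1/(1 − 0.342) = 1.52.
ΔT = 0.581 × 1.52 = 0.88 °C.

0.88 °C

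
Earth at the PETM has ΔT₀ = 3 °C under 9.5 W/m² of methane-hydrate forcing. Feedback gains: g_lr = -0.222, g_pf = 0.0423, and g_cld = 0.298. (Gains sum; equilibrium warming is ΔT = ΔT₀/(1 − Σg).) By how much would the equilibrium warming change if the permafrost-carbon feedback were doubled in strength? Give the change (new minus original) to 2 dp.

Original: g = 0.1183, ΔT = 3/(1−0.1183) = 3.4025 °C.
With doubled permafrost-carbon: g' = 0.1606, ΔT' = 3/(1−0.1606) = 3.5740 °C.
Change = 3.5740 − 3.4025 = 0.17 °C.

0.17 °C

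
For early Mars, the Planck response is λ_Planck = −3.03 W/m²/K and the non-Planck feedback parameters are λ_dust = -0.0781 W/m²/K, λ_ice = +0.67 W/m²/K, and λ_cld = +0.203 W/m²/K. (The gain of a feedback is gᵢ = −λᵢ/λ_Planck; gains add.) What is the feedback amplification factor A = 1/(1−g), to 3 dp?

Convert to gains: g_dust = -0.0781/3.03 = -0.02578; g_ice = 0.67/3.03 = 0.2211; g_cld = 0.203/3.03 = 0.067.
Total gain g = 0.26232.
A = 1/(1 − 0.26232) = 1.356.

1.356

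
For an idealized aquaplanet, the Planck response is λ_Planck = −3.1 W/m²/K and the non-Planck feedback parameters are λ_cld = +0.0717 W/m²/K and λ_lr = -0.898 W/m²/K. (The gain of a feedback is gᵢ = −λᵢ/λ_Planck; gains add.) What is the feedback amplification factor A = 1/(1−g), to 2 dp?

0.79

Convert to gains: g_cld = 0.0717/3.1 = 0.02313; g_lr = -0.898/3.1 = -0.2897.
Total gain g = -0.26657.
A = 1/(1 + 0.26657) = 0.79.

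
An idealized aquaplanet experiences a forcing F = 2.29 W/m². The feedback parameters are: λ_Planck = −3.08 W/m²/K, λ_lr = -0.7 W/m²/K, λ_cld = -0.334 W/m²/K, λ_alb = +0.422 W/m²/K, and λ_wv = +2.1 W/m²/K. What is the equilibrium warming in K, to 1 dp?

Net feedback parameter λ = (−3.08) + (-0.7) + (-0.334) + (+0.422) + (+2.1) = -1.592 W/m²/K.
ΔT = −F/λ = −2.29/(-1.592) = 1.4 K.

1.4 K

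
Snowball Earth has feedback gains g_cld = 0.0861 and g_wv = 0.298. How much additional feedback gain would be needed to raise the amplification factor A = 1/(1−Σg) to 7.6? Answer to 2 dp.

Current total gain = 0.3841.
Target gain for A = 7.6: g* = 1 − 1/7.6 = 0.8684.
Additional gain needed = 0.8684 − 0.3841 = 0.48.

0.48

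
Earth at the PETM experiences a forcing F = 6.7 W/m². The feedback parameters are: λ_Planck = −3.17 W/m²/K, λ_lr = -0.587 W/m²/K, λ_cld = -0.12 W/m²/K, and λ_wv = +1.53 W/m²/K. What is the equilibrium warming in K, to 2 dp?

2.85 K

Net feedback parameter λ = (−3.17) + (-0.587) + (-0.12) + (+1.53) = -2.347 W/m²/K.
ΔT = −F/λ = −6.7/(-2.347) = 2.85 K.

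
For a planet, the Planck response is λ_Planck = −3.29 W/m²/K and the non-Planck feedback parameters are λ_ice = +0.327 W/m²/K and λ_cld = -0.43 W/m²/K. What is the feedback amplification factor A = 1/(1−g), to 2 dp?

0.97

Convert to gains: g_ice = 0.327/3.29 = 0.09939; g_cld = -0.43/3.29 = -0.1307.
Total gain g = -0.03131.
A = 1/(1 + 0.03131) = 0.97.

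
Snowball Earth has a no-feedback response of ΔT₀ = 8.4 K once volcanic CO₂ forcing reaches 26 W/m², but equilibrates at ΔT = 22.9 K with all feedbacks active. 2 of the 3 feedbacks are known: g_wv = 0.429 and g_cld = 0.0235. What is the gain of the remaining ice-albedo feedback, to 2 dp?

Amplification A = ΔT/ΔT₀ = 22.9/8.4 = 2.726.
Total gain g = 1 − 1/A = 1 − 1/2.726 = 0.6332.
Known gains sum to 0.429 + 0.0235 = 0.4525.
g_ice = 0.6332 − 0.4525 = 0.18.

0.18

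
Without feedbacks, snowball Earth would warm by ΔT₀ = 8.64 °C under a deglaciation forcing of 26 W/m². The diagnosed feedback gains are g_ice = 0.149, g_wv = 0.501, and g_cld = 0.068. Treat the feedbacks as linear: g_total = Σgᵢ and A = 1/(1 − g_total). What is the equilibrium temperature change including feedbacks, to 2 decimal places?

30.64 °C

Total gain g = 0.149 + 0.501 + 0.068 = 0.718.
Amplification A = 1/(1 − 0.718) = 3.546.
ΔT = 8.64 × 3.546 = 30.64 °C.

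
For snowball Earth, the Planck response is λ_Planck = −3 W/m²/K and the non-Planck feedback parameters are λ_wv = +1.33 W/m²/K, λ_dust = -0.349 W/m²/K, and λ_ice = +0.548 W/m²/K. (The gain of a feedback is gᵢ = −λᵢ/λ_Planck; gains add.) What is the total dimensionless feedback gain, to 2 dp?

Convert to gains: g_wv = 1.33/3 = 0.4433; g_dust = -0.349/3 = -0.1163; g_ice = 0.548/3 = 0.1827.
Total gain g = 0.5097.

0.51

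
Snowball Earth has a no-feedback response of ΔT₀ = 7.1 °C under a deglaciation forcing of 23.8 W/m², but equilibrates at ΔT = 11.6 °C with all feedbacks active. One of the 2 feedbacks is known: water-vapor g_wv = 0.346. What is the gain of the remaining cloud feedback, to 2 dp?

Amplification A = ΔT/ΔT₀ = 11.6/7.1 = 1.634.
Total gain g = 1 − 1/A = 1 − 1/1.634 = 0.388.
The known gain is 0.346.
g_cld = 0.388 − 0.346 = 0.04.

0.04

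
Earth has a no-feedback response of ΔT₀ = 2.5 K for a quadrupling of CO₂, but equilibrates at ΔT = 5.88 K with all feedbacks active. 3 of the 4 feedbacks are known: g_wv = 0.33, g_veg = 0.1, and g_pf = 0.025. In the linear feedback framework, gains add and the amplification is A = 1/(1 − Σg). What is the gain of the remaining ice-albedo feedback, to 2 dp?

Amplification A = ΔT/ΔT₀ = 5.88/2.5 = 2.352.
Total gain g = 1 − 1/A = 1 − 1/2.352 = 0.5748.
Known gains sum to 0.33 + 0.1 + 0.025 = 0.455.
g_ice = 0.5748 − 0.455 = 0.12.

0.12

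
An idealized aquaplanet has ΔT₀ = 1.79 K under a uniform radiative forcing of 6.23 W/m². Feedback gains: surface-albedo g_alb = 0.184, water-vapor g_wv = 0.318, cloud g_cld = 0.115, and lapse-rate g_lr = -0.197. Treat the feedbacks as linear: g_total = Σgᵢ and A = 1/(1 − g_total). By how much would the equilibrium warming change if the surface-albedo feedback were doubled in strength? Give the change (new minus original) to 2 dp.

Original: g = 0.42, ΔT = 1.79/(1−0.42) = 3.0862 K.
With doubled surface-albedo: g' = 0.604, ΔT' = 1.79/(1−0.604) = 4.5202 K.
Change = 4.5202 − 3.0862 = 1.43 K.

1.43 K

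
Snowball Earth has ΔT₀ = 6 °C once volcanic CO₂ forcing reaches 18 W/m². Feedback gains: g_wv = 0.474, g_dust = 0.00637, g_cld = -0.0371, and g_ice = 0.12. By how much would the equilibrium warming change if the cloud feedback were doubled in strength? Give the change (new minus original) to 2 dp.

-1.08 °C

Original: g = 0.56327, ΔT = 6/(1−0.56327) = 13.7385 °C.
With doubled cloud: g' = 0.52617, ΔT' = 6/(1−0.52617) = 12.6628 °C.
Change = 12.6628 − 13.7385 = -1.08 °C.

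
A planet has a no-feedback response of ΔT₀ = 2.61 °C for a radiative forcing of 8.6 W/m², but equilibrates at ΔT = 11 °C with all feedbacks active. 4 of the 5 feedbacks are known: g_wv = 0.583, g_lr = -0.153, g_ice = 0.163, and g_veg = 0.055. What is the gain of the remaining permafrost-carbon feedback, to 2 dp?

0.11

Amplification A = ΔT/ΔT₀ = 11/2.61 = 4.215.
Total gain g = 1 − 1/A = 1 − 1/4.215 = 0.7628.
Known gains sum to 0.583 − 0.153 + 0.163 + 0.055 = 0.648.
g_pf = 0.7628 − 0.648 = 0.11.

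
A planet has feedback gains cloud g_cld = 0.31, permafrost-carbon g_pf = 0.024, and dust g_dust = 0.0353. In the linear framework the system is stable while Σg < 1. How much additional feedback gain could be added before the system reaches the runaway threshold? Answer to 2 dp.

Current total gain = 0.31 + 0.024 + 0.0353 = 0.3693.
Margin to runaway = 1 − 0.3693 = 0.63.

0.63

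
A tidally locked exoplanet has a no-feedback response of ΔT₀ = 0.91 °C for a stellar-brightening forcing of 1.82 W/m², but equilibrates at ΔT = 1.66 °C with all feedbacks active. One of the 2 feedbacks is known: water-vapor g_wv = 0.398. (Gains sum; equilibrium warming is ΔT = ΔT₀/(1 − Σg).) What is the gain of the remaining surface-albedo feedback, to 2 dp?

Amplification A = ΔT/ΔT₀ = 1.66/0.91 = 1.824.
Total gain g = 1 − 1/A = 1 − 1/1.824 = 0.4518.
The known gain is 0.398.
g_alb = 0.4518 − 0.398 = 0.05.

0.05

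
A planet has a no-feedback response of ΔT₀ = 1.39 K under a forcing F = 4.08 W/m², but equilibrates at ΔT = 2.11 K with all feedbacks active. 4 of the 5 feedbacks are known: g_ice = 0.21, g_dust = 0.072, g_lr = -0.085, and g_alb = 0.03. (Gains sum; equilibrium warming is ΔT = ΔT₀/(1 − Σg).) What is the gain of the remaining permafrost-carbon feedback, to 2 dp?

Amplification A = ΔT/ΔT₀ = 2.11/1.39 = 1.518.
Total gain g = 1 − 1/A = 1 − 1/1.518 = 0.3412.
Known gains sum to 0.21 + 0.072 − 0.085 + 0.03 = 0.227.
g_pf = 0.3412 − 0.227 = 0.11.

0.11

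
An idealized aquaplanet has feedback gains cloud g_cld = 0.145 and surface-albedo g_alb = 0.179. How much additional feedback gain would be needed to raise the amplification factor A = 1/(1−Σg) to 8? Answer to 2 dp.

Current total gain = 0.324.
Target gain for A = 8: g* = 1 − 1/8 = 0.875.
Additional gain needed = 0.875 − 0.324 = 0.55.

0.55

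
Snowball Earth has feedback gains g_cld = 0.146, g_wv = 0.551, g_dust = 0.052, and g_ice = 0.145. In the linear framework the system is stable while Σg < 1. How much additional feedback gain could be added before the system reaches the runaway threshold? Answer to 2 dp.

0.11

Current total gain = 0.146 + 0.551 + 0.052 + 0.145 = 0.894.
Margin to runaway = 1 − 0.894 = 0.11.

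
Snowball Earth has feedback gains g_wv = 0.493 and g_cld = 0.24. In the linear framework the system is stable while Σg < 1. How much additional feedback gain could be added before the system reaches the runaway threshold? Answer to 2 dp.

0.27

Current total gain = 0.493 + 0.24 = 0.733.
Margin to runaway = 1 − 0.733 = 0.27.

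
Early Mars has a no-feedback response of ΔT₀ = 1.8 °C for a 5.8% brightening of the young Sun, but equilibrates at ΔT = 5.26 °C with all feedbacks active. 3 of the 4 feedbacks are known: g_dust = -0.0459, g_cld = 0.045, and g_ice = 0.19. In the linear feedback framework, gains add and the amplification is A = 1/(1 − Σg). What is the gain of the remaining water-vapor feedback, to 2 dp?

Amplification A = ΔT/ΔT₀ = 5.26/1.8 = 2.922.
Total gain g = 1 − 1/A = 1 − 1/2.922 = 0.6578.
Known gains sum to -0.0459 + 0.045 + 0.19 = 0.1891.
g_wv = 0.6578 − 0.1891 = 0.47.

0.47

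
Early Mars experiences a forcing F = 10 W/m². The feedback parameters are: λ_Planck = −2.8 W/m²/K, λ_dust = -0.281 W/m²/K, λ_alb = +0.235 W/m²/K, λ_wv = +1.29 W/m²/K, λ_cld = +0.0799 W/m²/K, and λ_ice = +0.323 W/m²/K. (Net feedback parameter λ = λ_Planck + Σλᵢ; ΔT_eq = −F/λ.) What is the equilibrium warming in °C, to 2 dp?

Net feedback parameter λ = (−2.8) + (-0.281) + (+0.235) + (+1.29) + (+0.0799) + (+0.323) = -1.1531 W/m²/K.
ΔT = −F/λ = −10/(-1.1531) = 8.67 °C.

8.67 °C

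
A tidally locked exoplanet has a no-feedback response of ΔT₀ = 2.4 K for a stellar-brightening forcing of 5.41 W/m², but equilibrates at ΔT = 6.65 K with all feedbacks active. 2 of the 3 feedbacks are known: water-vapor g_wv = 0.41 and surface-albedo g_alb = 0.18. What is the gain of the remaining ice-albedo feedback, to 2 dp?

0.05

Amplification A = ΔT/ΔT₀ = 6.65/2.4 = 2.771.
Total gain g = 1 − 1/A = 1 − 1/2.771 = 0.6391.
Known gains sum to 0.41 + 0.18 = 0.59.
g_ice = 0.6391 − 0.59 = 0.05.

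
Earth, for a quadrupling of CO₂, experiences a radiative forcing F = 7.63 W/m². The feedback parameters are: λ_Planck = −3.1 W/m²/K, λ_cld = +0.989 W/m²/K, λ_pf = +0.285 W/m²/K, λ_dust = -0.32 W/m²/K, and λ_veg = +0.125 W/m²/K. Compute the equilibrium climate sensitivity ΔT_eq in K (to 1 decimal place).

Net feedback parameter λ = (−3.1) + (+0.989) + (+0.285) + (-0.32) + (+0.125) = -2.021 W/m²/K.
ΔT = −F/λ = −7.63/(-2.021) = 3.8 K.

3.8 K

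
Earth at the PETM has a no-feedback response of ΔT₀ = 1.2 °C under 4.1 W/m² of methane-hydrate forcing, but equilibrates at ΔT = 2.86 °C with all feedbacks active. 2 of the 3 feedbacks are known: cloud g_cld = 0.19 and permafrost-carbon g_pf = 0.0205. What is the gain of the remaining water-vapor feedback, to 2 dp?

0.37

Amplification A = ΔT/ΔT₀ = 2.86/1.2 = 2.383.
Total gain g = 1 − 1/A = 1 − 1/2.383 = 0.5804.
Known gains sum to 0.19 + 0.0205 = 0.2105.
g_wv = 0.5804 − 0.2105 = 0.37.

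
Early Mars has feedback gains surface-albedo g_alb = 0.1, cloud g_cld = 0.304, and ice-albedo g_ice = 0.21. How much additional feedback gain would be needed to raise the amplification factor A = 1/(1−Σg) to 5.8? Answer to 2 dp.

Current total gain = 0.614.
Target gain for A = 5.8: g* = 1 − 1/5.8 = 0.8276.
Additional gain needed = 0.8276 − 0.614 = 0.21.

0.21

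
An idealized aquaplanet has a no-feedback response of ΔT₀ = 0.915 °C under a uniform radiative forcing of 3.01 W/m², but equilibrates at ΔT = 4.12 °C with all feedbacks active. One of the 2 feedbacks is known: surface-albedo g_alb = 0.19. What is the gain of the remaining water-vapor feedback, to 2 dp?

Amplification A = ΔT/ΔT₀ = 4.12/0.915 = 4.503.
Total gain g = 1 − 1/A = 1 − 1/4.503 = 0.7779.
The known gain is 0.19.
g_wv = 0.7779 − 0.19 = 0.59.

0.59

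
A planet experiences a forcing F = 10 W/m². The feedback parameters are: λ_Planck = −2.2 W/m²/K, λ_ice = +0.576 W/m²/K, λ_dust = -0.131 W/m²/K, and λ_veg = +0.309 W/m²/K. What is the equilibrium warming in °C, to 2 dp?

6.92 °C

Net feedback parameter λ = (−2.2) + (+0.576) + (-0.131) + (+0.309) = -1.446 W/m²/K.
ΔT = −F/λ = −10/(-1.446) = 6.92 °C.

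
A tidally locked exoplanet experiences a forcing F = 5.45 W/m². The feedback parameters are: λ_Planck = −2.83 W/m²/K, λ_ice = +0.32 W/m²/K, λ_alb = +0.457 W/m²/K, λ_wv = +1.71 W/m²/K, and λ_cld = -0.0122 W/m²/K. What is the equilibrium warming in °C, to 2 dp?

Net feedback parameter λ = (−2.83) + (+0.32) + (+0.457) + (+1.71) + (-0.0122) = -0.3552 W/m²/K.
ΔT = −F/λ = −5.45/(-0.3552) = 15.34 °C.

15.34 °C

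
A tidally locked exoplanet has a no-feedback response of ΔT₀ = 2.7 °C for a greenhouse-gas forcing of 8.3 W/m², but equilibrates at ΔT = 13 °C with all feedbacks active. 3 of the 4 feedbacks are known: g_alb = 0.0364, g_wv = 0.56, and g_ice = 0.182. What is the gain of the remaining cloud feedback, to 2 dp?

0.01

Amplification A = ΔT/ΔT₀ = 13/2.7 = 4.815.
Total gain g = 1 − 1/A = 1 − 1/4.815 = 0.7923.
Known gains sum to 0.0364 + 0.56 + 0.182 = 0.7784.
g_cld = 0.7923 − 0.7784 = 0.01.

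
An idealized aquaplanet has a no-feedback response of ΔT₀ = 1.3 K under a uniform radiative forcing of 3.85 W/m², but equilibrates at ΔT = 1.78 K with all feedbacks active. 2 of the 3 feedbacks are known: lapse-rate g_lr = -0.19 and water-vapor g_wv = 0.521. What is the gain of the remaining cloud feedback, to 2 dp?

Amplification A = ΔT/ΔT₀ = 1.78/1.3 = 1.369.
Total gain g = 1 − 1/A = 1 − 1/1.369 = 0.2695.
Known gains sum to -0.19 + 0.521 = 0.331.
g_cld = 0.2695 − 0.331 = -0.06.

-0.06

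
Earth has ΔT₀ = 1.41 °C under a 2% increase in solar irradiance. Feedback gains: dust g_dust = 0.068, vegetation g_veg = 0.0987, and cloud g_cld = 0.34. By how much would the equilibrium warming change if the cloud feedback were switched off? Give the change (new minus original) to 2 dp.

Original: g = 0.5067, ΔT = 1.41/(1−0.5067) = 2.8583 °C.
Without cloud: g' = 0.1667, ΔT' = 1.41/(1−0.1667) = 1.6921 °C.
Change = 1.6921 − 2.8583 = -1.17 °C.

-1.17 °C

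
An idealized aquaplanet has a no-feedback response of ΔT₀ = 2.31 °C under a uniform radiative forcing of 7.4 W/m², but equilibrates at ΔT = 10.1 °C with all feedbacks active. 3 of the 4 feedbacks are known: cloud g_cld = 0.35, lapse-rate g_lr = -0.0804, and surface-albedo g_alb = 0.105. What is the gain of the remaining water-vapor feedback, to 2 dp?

0.40

Amplification A = ΔT/ΔT₀ = 10.1/2.31 = 4.372.
Total gain g = 1 − 1/A = 1 − 1/4.372 = 0.7713.
Known gains sum to 0.35 − 0.0804 + 0.105 = 0.3746.
g_wv = 0.7713 − 0.3746 = 0.40.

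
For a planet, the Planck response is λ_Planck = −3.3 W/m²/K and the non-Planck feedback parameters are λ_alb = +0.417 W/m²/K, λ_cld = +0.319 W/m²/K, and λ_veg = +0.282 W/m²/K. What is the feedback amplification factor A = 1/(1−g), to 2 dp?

1.45

Convert to gains: g_alb = 0.417/3.3 = 0.1264; g_cld = 0.319/3.3 = 0.09667; g_veg = 0.282/3.3 = 0.08545.
Total gain g = 0.30852.
A = 1/(1 − 0.30852) = 1.45.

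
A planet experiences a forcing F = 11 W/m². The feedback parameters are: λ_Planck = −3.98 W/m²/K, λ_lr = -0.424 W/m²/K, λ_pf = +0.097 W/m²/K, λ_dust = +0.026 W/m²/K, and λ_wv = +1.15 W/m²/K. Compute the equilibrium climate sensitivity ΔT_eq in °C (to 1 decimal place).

Net feedback parameter λ = (−3.98) + (-0.424) + (+0.097) + (+0.026) + (+1.15) = -3.131 W/m²/K.
ΔT = −F/λ = −11/(-3.131) = 3.5 °C.

3.5 °C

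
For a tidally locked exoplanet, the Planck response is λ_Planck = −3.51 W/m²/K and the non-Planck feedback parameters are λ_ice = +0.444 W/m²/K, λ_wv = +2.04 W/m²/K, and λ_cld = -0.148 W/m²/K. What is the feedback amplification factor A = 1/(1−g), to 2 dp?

Convert to gains: g_ice = 0.444/3.51 = 0.1265; g_wv = 2.04/3.51 = 0.5812; g_cld = -0.148/3.51 = -0.04217.
Total gain g = 0.66553.
A = 1/(1 − 0.66553) = 2.99.

2.99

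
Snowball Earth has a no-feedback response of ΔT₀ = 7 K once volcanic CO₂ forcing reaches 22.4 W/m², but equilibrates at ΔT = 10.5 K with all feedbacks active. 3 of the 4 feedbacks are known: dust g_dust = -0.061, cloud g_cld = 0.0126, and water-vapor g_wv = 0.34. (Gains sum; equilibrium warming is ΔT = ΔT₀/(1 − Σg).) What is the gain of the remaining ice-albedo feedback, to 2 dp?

0.04

Amplification A = ΔT/ΔT₀ = 10.5/7 = 1.5.
Total gain g = 1 − 1/A = 1 − 1/1.5 = 0.3333.
Known gains sum to -0.061 + 0.0126 + 0.34 = 0.2916.
g_ice = 0.3333 − 0.2916 = 0.04.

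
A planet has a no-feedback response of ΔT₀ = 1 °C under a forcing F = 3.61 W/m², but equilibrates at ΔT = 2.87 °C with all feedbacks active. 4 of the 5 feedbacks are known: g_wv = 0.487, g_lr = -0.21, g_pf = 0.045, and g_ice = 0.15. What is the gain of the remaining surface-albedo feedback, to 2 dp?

Amplification A = ΔT/ΔT₀ = 2.87/1 = 2.87.
Total gain g = 1 − 1/A = 1 − 1/2.87 = 0.6516.
Known gains sum to 0.487 − 0.21 + 0.045 + 0.15 = 0.472.
g_alb = 0.6516 − 0.472 = 0.18.

0.18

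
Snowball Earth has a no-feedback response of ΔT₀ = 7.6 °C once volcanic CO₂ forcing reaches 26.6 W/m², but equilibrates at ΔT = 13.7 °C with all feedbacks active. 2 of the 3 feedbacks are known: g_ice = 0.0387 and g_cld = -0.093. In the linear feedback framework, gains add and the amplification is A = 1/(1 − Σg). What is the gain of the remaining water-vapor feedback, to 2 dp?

Amplification A = ΔT/ΔT₀ = 13.7/7.6 = 1.803.
Total gain g = 1 − 1/A = 1 − 1/1.803 = 0.4454.
Known gains sum to 0.0387 − 0.093 = -0.0543.
g_wv = 0.4454 + 0.0543 = 0.50.

0.50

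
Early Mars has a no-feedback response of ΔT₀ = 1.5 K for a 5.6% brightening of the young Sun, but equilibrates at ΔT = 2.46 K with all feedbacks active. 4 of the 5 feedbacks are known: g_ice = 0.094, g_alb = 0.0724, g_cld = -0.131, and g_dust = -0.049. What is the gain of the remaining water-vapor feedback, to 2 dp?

0.40

Amplification A = ΔT/ΔT₀ = 2.46/1.5 = 1.64.
Total gain g = 1 − 1/A = 1 − 1/1.64 = 0.3902.
Known gains sum to 0.094 + 0.0724 − 0.131 − 0.049 = -0.0136.
g_wv = 0.3902 + 0.0136 = 0.40.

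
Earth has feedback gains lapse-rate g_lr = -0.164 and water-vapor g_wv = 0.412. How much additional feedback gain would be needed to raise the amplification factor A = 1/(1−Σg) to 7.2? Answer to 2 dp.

Current total gain = 0.248.
Target gain for A = 7.2: g* = 1 − 1/7.2 = 0.8611.
Additional gain needed = 0.8611 − 0.248 = 0.61.

0.61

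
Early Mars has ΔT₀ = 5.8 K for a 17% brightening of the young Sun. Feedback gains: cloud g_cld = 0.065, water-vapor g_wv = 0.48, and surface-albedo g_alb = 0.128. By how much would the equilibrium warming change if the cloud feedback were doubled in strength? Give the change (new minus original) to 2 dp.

Original: g = 0.673, ΔT = 5.8/(1−0.673) = 17.7370 K.
With doubled cloud: g' = 0.738, ΔT' = 5.8/(1−0.738) = 22.1374 K.
Change = 22.1374 − 17.7370 = 4.40 K.

4.40 K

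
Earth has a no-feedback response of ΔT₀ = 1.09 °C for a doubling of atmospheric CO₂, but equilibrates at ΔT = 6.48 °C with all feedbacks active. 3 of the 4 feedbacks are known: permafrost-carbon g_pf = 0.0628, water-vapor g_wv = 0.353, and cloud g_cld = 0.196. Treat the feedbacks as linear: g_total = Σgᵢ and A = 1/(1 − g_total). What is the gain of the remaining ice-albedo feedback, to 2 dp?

0.22

Amplification A = ΔT/ΔT₀ = 6.48/1.09 = 5.945.
Total gain g = 1 − 1/A = 1 − 1/5.945 = 0.8318.
Known gains sum to 0.0628 + 0.353 + 0.196 = 0.6118.
g_ice = 0.8318 − 0.6118 = 0.22.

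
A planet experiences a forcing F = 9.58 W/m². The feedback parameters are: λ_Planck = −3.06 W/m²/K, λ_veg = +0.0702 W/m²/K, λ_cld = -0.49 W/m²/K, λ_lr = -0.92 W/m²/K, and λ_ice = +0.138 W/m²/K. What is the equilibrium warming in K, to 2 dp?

Net feedback parameter λ = (−3.06) + (+0.0702) + (-0.49) + (-0.92) + (+0.138) = -4.2618 W/m²/K.
ΔT = −F/λ = −9.58/(-4.2618) = 2.25 K.

2.25 K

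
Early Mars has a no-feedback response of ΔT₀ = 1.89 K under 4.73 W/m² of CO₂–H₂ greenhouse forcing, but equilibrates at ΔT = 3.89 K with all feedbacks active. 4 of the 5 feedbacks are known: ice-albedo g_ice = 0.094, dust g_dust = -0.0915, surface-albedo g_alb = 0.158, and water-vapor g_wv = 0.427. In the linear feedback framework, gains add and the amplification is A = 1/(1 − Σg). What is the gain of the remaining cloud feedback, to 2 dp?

-0.07

Amplification A = ΔT/ΔT₀ = 3.89/1.89 = 2.058.
Total gain g = 1 − 1/A = 1 − 1/2.058 = 0.5141.
Known gains sum to 0.094 − 0.0915 + 0.158 + 0.427 = 0.5875.
g_cld = 0.5141 − 0.5875 = -0.07.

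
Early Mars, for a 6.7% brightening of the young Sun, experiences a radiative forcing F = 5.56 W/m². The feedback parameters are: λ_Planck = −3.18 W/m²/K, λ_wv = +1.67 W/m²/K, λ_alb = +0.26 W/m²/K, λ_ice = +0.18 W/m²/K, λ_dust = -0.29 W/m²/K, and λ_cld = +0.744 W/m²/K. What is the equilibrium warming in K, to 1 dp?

9.0 K

Net feedback parameter λ = (−3.18) + (+1.67) + (+0.26) + (+0.18) + (-0.29) + (+0.744) = -0.616 W/m²/K.
ΔT = −F/λ = −5.56/(-0.616) = 9.0 K.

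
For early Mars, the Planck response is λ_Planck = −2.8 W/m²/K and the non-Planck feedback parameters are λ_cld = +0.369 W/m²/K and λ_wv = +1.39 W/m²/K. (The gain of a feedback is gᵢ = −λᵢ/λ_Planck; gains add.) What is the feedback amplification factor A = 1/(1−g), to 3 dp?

Convert to gains: g_cld = 0.369/2.8 = 0.1318; g_wv = 1.39/2.8 = 0.4964.
Total gain g = 0.6282.
A = 1/(1 − 0.6282) = 2.690.

2.690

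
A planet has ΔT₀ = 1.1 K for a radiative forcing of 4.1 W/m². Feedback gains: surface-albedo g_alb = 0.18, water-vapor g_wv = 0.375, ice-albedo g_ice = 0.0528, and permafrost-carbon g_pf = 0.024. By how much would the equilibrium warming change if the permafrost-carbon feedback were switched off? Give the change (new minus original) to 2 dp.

-0.18 K

Original: g = 0.6318, ΔT = 1.1/(1−0.6318) = 2.9875 K.
Without permafrost-carbon: g' = 0.6078, ΔT' = 1.1/(1−0.6078) = 2.8047 K.
Change = 2.8047 − 2.9875 = -0.18 K.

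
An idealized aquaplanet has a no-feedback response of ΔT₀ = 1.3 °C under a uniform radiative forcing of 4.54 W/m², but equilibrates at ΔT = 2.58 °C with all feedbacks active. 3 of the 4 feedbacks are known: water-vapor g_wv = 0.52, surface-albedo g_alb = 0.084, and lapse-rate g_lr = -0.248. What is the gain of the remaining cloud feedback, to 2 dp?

0.14

Amplification A = ΔT/ΔT₀ = 2.58/1.3 = 1.985.
Total gain g = 1 − 1/A = 1 − 1/1.985 = 0.4962.
Known gains sum to 0.52 + 0.084 − 0.248 = 0.356.
g_cld = 0.4962 − 0.356 = 0.14.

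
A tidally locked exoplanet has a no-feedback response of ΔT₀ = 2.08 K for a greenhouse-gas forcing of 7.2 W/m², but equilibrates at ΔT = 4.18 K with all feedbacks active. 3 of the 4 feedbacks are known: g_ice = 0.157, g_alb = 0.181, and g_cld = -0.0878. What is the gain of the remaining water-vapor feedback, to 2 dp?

Amplification A = ΔT/ΔT₀ = 4.18/2.08 = 2.01.
Total gain g = 1 − 1/A = 1 − 1/2.01 = 0.5025.
Known gains sum to 0.157 + 0.181 − 0.0878 = 0.2502.
g_wv = 0.5025 − 0.2502 = 0.25.

0.25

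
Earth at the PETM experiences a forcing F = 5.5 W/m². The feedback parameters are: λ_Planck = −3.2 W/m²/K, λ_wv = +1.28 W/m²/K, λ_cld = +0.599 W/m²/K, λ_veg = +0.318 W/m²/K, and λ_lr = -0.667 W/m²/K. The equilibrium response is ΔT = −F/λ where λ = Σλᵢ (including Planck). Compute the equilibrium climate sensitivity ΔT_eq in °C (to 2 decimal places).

Net feedback parameter λ = (−3.2) + (+1.28) + (+0.599) + (+0.318) + (-0.667) = -1.67 W/m²/K.
ΔT = −F/λ = −5.5/(-1.67) = 3.29 °C.

3.29 °C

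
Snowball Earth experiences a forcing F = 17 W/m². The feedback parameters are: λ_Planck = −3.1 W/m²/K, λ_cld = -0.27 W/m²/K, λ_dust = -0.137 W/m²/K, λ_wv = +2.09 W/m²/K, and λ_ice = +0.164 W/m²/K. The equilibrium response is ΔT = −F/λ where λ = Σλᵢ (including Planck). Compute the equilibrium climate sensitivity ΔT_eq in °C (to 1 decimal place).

13.6 °C

Net feedback parameter λ = (−3.1) + (-0.27) + (-0.137) + (+2.09) + (+0.164) = -1.253 W/m²/K.
ΔT = −F/λ = −17/(-1.253) = 13.6 °C.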